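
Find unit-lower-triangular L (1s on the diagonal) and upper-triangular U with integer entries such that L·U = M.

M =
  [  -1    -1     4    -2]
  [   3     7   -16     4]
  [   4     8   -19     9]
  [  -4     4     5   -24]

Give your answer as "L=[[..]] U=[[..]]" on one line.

L=[[1,0,0,0],[-3,1,0,0],[-4,1,1,0],[4,2,-3,1]] U=[[-1,-1,4,-2],[0,4,-4,-2],[0,0,1,3],[0,0,0,-3]]

  R1 -= -3·R0 → [0,4,-4,-2]
  R2 -= -4·R0 → [0,4,-3,1]
  R3 -= 4·R0 → [0,8,-11,-16]
  R2 -= 1·R1 → [0,0,1,3]
  R3 -= 2·R1 → [0,0,-3,-12]
  R3 -= -3·R2 → [0,0,0,-3]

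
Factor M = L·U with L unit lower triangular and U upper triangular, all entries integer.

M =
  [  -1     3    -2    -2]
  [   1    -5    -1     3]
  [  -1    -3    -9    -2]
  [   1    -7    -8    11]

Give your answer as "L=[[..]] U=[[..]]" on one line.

L=[[1,0,0,0],[-1,1,0,0],[1,3,1,0],[-1,2,-2,1]] U=[[-1,3,-2,-2],[0,-2,-3,1],[0,0,2,-3],[0,0,0,1]]

  R1 -= -1·R0 → [0,-2,-3,1]
  R2 -= 1·R0 → [0,-6,-7,0]
  R3 -= -1·R0 → [0,-4,-10,9]
  R2 -= 3·R1 → [0,0,2,-3]
  R3 -= 2·R1 → [0,0,-4,7]
  R3 -= -2·R2 → [0,0,0,1]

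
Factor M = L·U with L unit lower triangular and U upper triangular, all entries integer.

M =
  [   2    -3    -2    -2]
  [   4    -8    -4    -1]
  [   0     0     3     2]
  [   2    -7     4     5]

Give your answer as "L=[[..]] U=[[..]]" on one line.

L=[[1,0,0,0],[2,1,0,0],[0,0,1,0],[1,2,2,1]] U=[[2,-3,-2,-2],[0,-2,0,3],[0,0,3,2],[0,0,0,-3]]

  r1 -= 2·r0 → [0,-2,0,3]
  r2 -= 0·r0 → [0,0,3,2]
  r3 -= 1·r0 → [0,-4,6,7]
  r2 -= 0·r1 → [0,0,3,2]
  r3 -= 2·r1 → [0,0,6,1]
  r3 -= 2·r2 → [0,0,0,-3]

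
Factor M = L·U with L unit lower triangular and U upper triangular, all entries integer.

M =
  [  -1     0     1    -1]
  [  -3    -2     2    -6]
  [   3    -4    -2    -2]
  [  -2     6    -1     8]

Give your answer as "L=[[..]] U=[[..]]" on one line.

L=[[1,0,0,0],[3,1,0,0],[-3,2,1,0],[2,-3,-2,1]] U=[[-1,0,1,-1],[0,-2,-1,-3],[0,0,3,1],[0,0,0,3]]

  R1 -= 3·R0 → [0,-2,-1,-3]
  R2 -= -3·R0 → [0,-4,1,-5]
  R3 -= 2·R0 → [0,6,-3,10]
  R2 -= 2·R1 → [0,0,3,1]
  R3 -= -3·R1 → [0,0,-6,1]
  R3 -= -2·R2 → [0,0,0,3]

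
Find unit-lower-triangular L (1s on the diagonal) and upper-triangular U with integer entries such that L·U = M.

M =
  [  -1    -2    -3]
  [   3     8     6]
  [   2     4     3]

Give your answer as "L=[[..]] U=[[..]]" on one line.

L=[[1,0,0],[-3,1,0],[-2,0,1]] U=[[-1,-2,-3],[0,2,-3],[0,0,-3]]

  R1 -= -3·R0 → [0,2,-3]
  R2 -= -2·R0 → [0,0,-3]
  R2 -= 0·R1 → [0,0,-3]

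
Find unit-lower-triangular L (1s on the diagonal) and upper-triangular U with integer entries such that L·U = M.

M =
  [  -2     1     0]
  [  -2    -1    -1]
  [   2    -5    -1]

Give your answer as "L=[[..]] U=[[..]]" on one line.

L=[[1,0,0],[1,1,0],[-1,2,1]] U=[[-2,1,0],[0,-2,-1],[0,0,1]]

  row1 -= 1·row0 → [0,-2,-1]
  row2 -= -1·row0 → [0,-4,-1]
  row2 -= 2·row1 → [0,0,1]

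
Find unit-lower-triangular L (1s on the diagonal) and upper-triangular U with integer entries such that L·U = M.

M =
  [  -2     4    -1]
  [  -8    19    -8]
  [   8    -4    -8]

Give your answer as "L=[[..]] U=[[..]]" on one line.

  row1 -= 4·row0 → [0,3,-4]
  row2 -= -4·row0 → [0,12,-12]
  row2 -= 4·row1 → [0,0,4]

L=[[1,0,0],[4,1,0],[-4,4,1]] U=[[-2,4,-1],[0,3,-4],[0,0,4]]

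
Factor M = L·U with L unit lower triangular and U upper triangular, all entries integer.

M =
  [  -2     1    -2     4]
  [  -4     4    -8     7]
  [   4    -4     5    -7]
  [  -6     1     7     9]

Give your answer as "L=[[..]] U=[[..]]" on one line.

L=[[1,0,0,0],[2,1,0,0],[-2,-1,1,0],[3,-1,-3,1]] U=[[-2,1,-2,4],[0,2,-4,-1],[0,0,-3,0],[0,0,0,-4]]

  r1 -= 2·r0 → [0,2,-4,-1]
  r2 -= -2·r0 → [0,-2,1,1]
  r3 -= 3·r0 → [0,-2,13,-3]
  r2 -= -1·r1 → [0,0,-3,0]
  r3 -= -1·r1 → [0,0,9,-4]
  r3 -= -3·r2 → [0,0,0,-4]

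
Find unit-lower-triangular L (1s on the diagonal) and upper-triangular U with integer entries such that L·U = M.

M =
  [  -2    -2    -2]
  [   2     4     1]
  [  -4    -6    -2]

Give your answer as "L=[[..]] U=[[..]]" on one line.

L=[[1,0,0],[-1,1,0],[2,-1,1]] U=[[-2,-2,-2],[0,2,-1],[0,0,1]]

  r1 -= -1·r0 → [0,2,-1]
  r2 -= 2·r0 → [0,-2,2]
  r2 -= -1·r1 → [0,0,1]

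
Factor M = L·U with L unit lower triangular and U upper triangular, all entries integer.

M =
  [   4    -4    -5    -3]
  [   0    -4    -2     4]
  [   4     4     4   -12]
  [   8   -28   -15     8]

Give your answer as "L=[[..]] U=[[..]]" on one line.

  R1 -= 0·R0 → [0,-4,-2,4]
  R2 -= 1·R0 → [0,8,9,-9]
  R3 -= 2·R0 → [0,-20,-5,14]
  R2 -= -2·R1 → [0,0,5,-1]
  R3 -= 5·R1 → [0,0,5,-6]
  R3 -= 1·R2 → [0,0,0,-5]

L=[[1,0,0,0],[0,1,0,0],[1,-2,1,0],[2,5,1,1]] U=[[4,-4,-5,-3],[0,-4,-2,4],[0,0,5,-1],[0,0,0,-5]]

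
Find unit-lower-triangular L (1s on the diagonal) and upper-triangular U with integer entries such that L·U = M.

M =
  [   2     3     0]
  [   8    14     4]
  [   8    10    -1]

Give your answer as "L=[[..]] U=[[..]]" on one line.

L=[[1,0,0],[4,1,0],[4,-1,1]] U=[[2,3,0],[0,2,4],[0,0,3]]

  r1 -= 4·r0 → [0,2,4]
  r2 -= 4·r0 → [0,-2,-1]
  r2 -= -1·r1 → [0,0,3]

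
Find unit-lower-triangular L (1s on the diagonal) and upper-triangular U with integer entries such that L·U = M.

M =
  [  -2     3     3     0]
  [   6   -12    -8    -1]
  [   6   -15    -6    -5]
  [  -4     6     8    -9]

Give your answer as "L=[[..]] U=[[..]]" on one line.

  R1 -= -3·R0 → [0,-3,1,-1]
  R2 -= -3·R0 → [0,-6,3,-5]
  R3 -= 2·R0 → [0,0,2,-9]
  R2 -= 2·R1 → [0,0,1,-3]
  R3 -= 0·R1 → [0,0,2,-9]
  R3 -= 2·R2 → [0,0,0,-3]

L=[[1,0,0,0],[-3,1,0,0],[-3,2,1,0],[2,0,2,1]] U=[[-2,3,3,0],[0,-3,1,-1],[0,0,1,-3],[0,0,0,-3]]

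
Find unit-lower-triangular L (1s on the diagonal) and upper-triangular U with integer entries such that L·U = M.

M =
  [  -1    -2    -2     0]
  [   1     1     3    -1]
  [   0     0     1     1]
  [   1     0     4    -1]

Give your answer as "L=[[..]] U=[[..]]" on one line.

L=[[1,0,0,0],[-1,1,0,0],[0,0,1,0],[-1,2,0,1]] U=[[-1,-2,-2,0],[0,-1,1,-1],[0,0,1,1],[0,0,0,1]]

  row1 -= -1·row0 → [0,-1,1,-1]
  row2 -= 0·row0 → [0,0,1,1]
  row3 -= -1·row0 → [0,-2,2,-1]
  row2 -= 0·row1 → [0,0,1,1]
  row3 -= 2·row1 → [0,0,0,1]
  row3 -= 0·row2 → [0,0,0,1]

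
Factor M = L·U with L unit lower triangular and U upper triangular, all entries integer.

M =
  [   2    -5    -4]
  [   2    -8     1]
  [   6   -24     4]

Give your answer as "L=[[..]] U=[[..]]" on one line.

L=[[1,0,0],[1,1,0],[3,3,1]] U=[[2,-5,-4],[0,-3,5],[0,0,1]]

  R1 -= 1·R0 → [0,-3,5]
  R2 -= 3·R0 → [0,-9,16]
  R2 -= 3·R1 → [0,0,1]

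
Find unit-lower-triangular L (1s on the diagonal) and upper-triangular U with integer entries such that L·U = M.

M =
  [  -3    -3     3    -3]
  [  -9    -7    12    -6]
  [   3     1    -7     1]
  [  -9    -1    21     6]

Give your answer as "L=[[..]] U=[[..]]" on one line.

L=[[1,0,0,0],[3,1,0,0],[-1,-1,1,0],[3,4,0,1]] U=[[-3,-3,3,-3],[0,2,3,3],[0,0,-1,1],[0,0,0,3]]

  R1 -= 3·R0 → [0,2,3,3]
  R2 -= -1·R0 → [0,-2,-4,-2]
  R3 -= 3·R0 → [0,8,12,15]
  R2 -= -1·R1 → [0,0,-1,1]
  R3 -= 4·R1 → [0,0,0,3]
  R3 -= 0·R2 → [0,0,0,3]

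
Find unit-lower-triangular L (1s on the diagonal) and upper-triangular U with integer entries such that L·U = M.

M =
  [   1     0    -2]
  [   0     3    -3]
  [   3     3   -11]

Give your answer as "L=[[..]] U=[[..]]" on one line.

  r1 -= 0·r0 → [0,3,-3]
  r2 -= 3·r0 → [0,3,-5]
  r2 -= 1·r1 → [0,0,-2]

L=[[1,0,0],[0,1,0],[3,1,1]] U=[[1,0,-2],[0,3,-3],[0,0,-2]]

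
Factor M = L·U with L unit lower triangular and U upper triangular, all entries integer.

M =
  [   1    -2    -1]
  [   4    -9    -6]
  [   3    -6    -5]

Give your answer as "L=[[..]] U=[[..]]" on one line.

  row1 -= 4·row0 → [0,-1,-2]
  row2 -= 3·row0 → [0,0,-2]
  row2 -= 0·row1 → [0,0,-2]

L=[[1,0,0],[4,1,0],[3,0,1]] U=[[1,-2,-1],[0,-1,-2],[0,0,-2]]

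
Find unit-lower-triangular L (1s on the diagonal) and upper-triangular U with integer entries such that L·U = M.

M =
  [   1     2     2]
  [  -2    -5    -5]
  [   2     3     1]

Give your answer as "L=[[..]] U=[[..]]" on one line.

  row1 -= -2·row0 → [0,-1,-1]
  row2 -= 2·row0 → [0,-1,-3]
  row2 -= 1·row1 → [0,0,-2]

L=[[1,0,0],[-2,1,0],[2,1,1]] U=[[1,2,2],[0,-1,-1],[0,0,-2]]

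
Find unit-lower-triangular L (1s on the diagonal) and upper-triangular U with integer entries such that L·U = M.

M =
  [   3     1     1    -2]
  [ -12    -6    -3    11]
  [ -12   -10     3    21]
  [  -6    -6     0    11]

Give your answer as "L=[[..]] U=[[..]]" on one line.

  r1 -= -4·r0 → [0,-2,1,3]
  r2 -= -4·r0 → [0,-6,7,13]
  r3 -= -2·r0 → [0,-4,2,7]
  r2 -= 3·r1 → [0,0,4,4]
  r3 -= 2·r1 → [0,0,0,1]
  r3 -= 0·r2 → [0,0,0,1]

L=[[1,0,0,0],[-4,1,0,0],[-4,3,1,0],[-2,2,0,1]] U=[[3,1,1,-2],[0,-2,1,3],[0,0,4,4],[0,0,0,1]]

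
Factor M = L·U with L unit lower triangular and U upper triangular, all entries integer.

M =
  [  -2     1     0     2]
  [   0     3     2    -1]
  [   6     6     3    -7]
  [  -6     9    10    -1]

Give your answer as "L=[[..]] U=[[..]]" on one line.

L=[[1,0,0,0],[0,1,0,0],[-3,3,1,0],[3,2,-2,1]] U=[[-2,1,0,2],[0,3,2,-1],[0,0,-3,2],[0,0,0,-1]]

  R1 -= 0·R0 → [0,3,2,-1]
  R2 -= -3·R0 → [0,9,3,-1]
  R3 -= 3·R0 → [0,6,10,-7]
  R2 -= 3·R1 → [0,0,-3,2]
  R3 -= 2·R1 → [0,0,6,-5]
  R3 -= -2·R2 → [0,0,0,-1]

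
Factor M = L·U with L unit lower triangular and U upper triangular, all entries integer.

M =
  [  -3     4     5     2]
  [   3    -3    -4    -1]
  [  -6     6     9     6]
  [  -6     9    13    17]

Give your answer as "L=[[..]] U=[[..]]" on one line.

L=[[1,0,0,0],[-1,1,0,0],[2,-2,1,0],[2,1,2,1]] U=[[-3,4,5,2],[0,1,1,1],[0,0,1,4],[0,0,0,4]]

  R1 -= -1·R0 → [0,1,1,1]
  R2 -= 2·R0 → [0,-2,-1,2]
  R3 -= 2·R0 → [0,1,3,13]
  R2 -= -2·R1 → [0,0,1,4]
  R3 -= 1·R1 → [0,0,2,12]
  R3 -= 2·R2 → [0,0,0,4]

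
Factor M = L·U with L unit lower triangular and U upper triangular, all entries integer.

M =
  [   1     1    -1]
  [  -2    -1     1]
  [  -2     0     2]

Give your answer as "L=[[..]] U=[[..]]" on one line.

  r1 -= -2·r0 → [0,1,-1]
  r2 -= -2·r0 → [0,2,0]
  r2 -= 2·r1 → [0,0,2]

L=[[1,0,0],[-2,1,0],[-2,2,1]] U=[[1,1,-1],[0,1,-1],[0,0,2]]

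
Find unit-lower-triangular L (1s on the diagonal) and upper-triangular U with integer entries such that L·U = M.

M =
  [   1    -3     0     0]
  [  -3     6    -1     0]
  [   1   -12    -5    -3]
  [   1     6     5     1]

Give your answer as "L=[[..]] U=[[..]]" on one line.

  row1 -= -3·row0 → [0,-3,-1,0]
  row2 -= 1·row0 → [0,-9,-5,-3]
  row3 -= 1·row0 → [0,9,5,1]
  row2 -= 3·row1 → [0,0,-2,-3]
  row3 -= -3·row1 → [0,0,2,1]
  row3 -= -1·row2 → [0,0,0,-2]

L=[[1,0,0,0],[-3,1,0,0],[1,3,1,0],[1,-3,-1,1]] U=[[1,-3,0,0],[0,-3,-1,0],[0,0,-2,-3],[0,0,0,-2]]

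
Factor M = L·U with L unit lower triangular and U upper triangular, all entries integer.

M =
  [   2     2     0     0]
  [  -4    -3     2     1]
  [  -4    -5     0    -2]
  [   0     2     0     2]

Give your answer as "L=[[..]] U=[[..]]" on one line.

L=[[1,0,0,0],[-2,1,0,0],[-2,-1,1,0],[0,2,-2,1]] U=[[2,2,0,0],[0,1,2,1],[0,0,2,-1],[0,0,0,-2]]

  R1 -= -2·R0 → [0,1,2,1]
  R2 -= -2·R0 → [0,-1,0,-2]
  R3 -= 0·R0 → [0,2,0,2]
  R2 -= -1·R1 → [0,0,2,-1]
  R3 -= 2·R1 → [0,0,-4,0]
  R3 -= -2·R2 → [0,0,0,-2]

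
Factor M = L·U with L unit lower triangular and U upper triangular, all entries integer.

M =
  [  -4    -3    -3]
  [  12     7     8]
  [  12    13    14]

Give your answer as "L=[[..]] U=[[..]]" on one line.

L=[[1,0,0],[-3,1,0],[-3,-2,1]] U=[[-4,-3,-3],[0,-2,-1],[0,0,3]]

  row1 -= -3·row0 → [0,-2,-1]
  row2 -= -3·row0 → [0,4,5]
  row2 -= -2·row1 → [0,0,3]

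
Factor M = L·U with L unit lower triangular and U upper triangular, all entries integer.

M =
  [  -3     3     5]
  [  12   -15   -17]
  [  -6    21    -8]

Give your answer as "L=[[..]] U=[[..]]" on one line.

L=[[1,0,0],[-4,1,0],[2,-5,1]] U=[[-3,3,5],[0,-3,3],[0,0,-3]]

  r1 -= -4·r0 → [0,-3,3]
  r2 -= 2·r0 → [0,15,-18]
  r2 -= -5·r1 → [0,0,-3]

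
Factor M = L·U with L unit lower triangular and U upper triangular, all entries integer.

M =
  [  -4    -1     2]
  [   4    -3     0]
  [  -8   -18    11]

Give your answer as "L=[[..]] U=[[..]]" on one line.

L=[[1,0,0],[-1,1,0],[2,4,1]] U=[[-4,-1,2],[0,-4,2],[0,0,-1]]

  R1 -= -1·R0 → [0,-4,2]
  R2 -= 2·R0 → [0,-16,7]
  R2 -= 4·R1 → [0,0,-1]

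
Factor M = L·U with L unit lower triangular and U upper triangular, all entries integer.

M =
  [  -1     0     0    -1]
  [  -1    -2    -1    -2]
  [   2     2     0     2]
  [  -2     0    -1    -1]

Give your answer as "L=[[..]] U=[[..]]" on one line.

L=[[1,0,0,0],[1,1,0,0],[-2,-1,1,0],[2,0,1,1]] U=[[-1,0,0,-1],[0,-2,-1,-1],[0,0,-1,-1],[0,0,0,2]]

  row1 -= 1·row0 → [0,-2,-1,-1]
  row2 -= -2·row0 → [0,2,0,0]
  row3 -= 2·row0 → [0,0,-1,1]
  row2 -= -1·row1 → [0,0,-1,-1]
  row3 -= 0·row1 → [0,0,-1,1]
  row3 -= 1·row2 → [0,0,0,2]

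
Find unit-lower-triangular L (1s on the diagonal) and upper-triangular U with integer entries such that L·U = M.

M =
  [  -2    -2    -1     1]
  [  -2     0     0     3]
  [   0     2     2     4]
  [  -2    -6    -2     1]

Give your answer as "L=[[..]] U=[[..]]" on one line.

  r1 -= 1·r0 → [0,2,1,2]
  r2 -= 0·r0 → [0,2,2,4]
  r3 -= 1·r0 → [0,-4,-1,0]
  r2 -= 1·r1 → [0,0,1,2]
  r3 -= -2·r1 → [0,0,1,4]
  r3 -= 1·r2 → [0,0,0,2]

L=[[1,0,0,0],[1,1,0,0],[0,1,1,0],[1,-2,1,1]] U=[[-2,-2,-1,1],[0,2,1,2],[0,0,1,2],[0,0,0,2]]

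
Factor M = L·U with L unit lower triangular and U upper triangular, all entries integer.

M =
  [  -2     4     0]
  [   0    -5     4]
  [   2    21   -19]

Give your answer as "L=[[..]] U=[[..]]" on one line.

  R1 -= 0·R0 → [0,-5,4]
  R2 -= -1·R0 → [0,25,-19]
  R2 -= -5·R1 → [0,0,1]

L=[[1,0,0],[0,1,0],[-1,-5,1]] U=[[-2,4,0],[0,-5,4],[0,0,1]]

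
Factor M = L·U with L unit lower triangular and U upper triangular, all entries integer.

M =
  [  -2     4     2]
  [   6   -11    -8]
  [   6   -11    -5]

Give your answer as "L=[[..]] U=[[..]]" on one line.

L=[[1,0,0],[-3,1,0],[-3,1,1]] U=[[-2,4,2],[0,1,-2],[0,0,3]]

  row1 -= -3·row0 → [0,1,-2]
  row2 -= -3·row0 → [0,1,1]
  row2 -= 1·row1 → [0,0,3]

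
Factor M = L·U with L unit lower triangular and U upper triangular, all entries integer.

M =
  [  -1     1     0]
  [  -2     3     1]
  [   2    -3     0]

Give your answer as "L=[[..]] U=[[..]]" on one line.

  r1 -= 2·r0 → [0,1,1]
  r2 -= -2·r0 → [0,-1,0]
  r2 -= -1·r1 → [0,0,1]

L=[[1,0,0],[2,1,0],[-2,-1,1]] U=[[-1,1,0],[0,1,1],[0,0,1]]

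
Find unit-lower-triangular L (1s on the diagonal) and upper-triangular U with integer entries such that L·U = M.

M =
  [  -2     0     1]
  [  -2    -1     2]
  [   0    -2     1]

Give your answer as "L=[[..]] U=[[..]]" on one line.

  row1 -= 1·row0 → [0,-1,1]
  row2 -= 0·row0 → [0,-2,1]
  row2 -= 2·row1 → [0,0,-1]

L=[[1,0,0],[1,1,0],[0,2,1]] U=[[-2,0,1],[0,-1,1],[0,0,-1]]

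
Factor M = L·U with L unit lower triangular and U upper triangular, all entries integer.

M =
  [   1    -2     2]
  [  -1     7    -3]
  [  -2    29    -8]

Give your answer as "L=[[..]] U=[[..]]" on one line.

L=[[1,0,0],[-1,1,0],[-2,5,1]] U=[[1,-2,2],[0,5,-1],[0,0,1]]

  row1 -= -1·row0 → [0,5,-1]
  row2 -= -2·row0 → [0,25,-4]
  row2 -= 5·row1 → [0,0,1]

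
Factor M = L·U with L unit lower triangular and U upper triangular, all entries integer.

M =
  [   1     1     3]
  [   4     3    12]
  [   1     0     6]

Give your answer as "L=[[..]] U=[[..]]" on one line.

  r1 -= 4·r0 → [0,-1,0]
  r2 -= 1·r0 → [0,-1,3]
  r2 -= 1·r1 → [0,0,3]

L=[[1,0,0],[4,1,0],[1,1,1]] U=[[1,1,3],[0,-1,0],[0,0,3]]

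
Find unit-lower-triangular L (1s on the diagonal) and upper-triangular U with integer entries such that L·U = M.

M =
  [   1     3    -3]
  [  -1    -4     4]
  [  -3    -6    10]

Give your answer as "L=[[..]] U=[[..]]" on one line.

L=[[1,0,0],[-1,1,0],[-3,-3,1]] U=[[1,3,-3],[0,-1,1],[0,0,4]]

  row1 -= -1·row0 → [0,-1,1]
  row2 -= -3·row0 → [0,3,1]
  row2 -= -3·row1 → [0,0,4]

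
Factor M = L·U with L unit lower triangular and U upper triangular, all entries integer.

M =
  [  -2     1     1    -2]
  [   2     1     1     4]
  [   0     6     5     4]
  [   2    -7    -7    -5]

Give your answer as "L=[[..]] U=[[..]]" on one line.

  R1 -= -1·R0 → [0,2,2,2]
  R2 -= 0·R0 → [0,6,5,4]
  R3 -= -1·R0 → [0,-6,-6,-7]
  R2 -= 3·R1 → [0,0,-1,-2]
  R3 -= -3·R1 → [0,0,0,-1]
  R3 -= 0·R2 → [0,0,0,-1]

L=[[1,0,0,0],[-1,1,0,0],[0,3,1,0],[-1,-3,0,1]] U=[[-2,1,1,-2],[0,2,2,2],[0,0,-1,-2],[0,0,0,-1]]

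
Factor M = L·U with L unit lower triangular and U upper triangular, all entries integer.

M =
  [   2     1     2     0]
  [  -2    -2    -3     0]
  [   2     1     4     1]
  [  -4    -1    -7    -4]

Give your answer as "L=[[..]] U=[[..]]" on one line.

L=[[1,0,0,0],[-1,1,0,0],[1,0,1,0],[-2,-1,-2,1]] U=[[2,1,2,0],[0,-1,-1,0],[0,0,2,1],[0,0,0,-2]]

  r1 -= -1·r0 → [0,-1,-1,0]
  r2 -= 1·r0 → [0,0,2,1]
  r3 -= -2·r0 → [0,1,-3,-4]
  r2 -= 0·r1 → [0,0,2,1]
  r3 -= -1·r1 → [0,0,-4,-4]
  r3 -= -2·r2 → [0,0,0,-2]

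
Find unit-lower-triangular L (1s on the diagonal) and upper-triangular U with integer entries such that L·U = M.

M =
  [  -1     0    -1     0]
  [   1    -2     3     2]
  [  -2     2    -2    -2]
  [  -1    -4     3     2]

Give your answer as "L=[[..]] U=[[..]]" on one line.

  row1 -= -1·row0 → [0,-2,2,2]
  row2 -= 2·row0 → [0,2,0,-2]
  row3 -= 1·row0 → [0,-4,4,2]
  row2 -= -1·row1 → [0,0,2,0]
  row3 -= 2·row1 → [0,0,0,-2]
  row3 -= 0·row2 → [0,0,0,-2]

L=[[1,0,0,0],[-1,1,0,0],[2,-1,1,0],[1,2,0,1]] U=[[-1,0,-1,0],[0,-2,2,2],[0,0,2,0],[0,0,0,-2]]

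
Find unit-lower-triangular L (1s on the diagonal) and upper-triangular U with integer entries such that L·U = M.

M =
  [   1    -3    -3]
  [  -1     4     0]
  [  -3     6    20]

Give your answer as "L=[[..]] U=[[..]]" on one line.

  r1 -= -1·r0 → [0,1,-3]
  r2 -= -3·r0 → [0,-3,11]
  r2 -= -3·r1 → [0,0,2]

L=[[1,0,0],[-1,1,0],[-3,-3,1]] U=[[1,-3,-3],[0,1,-3],[0,0,2]]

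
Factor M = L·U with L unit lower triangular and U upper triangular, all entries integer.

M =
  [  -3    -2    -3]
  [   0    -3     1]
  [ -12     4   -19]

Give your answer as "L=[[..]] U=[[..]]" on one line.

  row1 -= 0·row0 → [0,-3,1]
  row2 -= 4·row0 → [0,12,-7]
  row2 -= -4·row1 → [0,0,-3]

L=[[1,0,0],[0,1,0],[4,-4,1]] U=[[-3,-2,-3],[0,-3,1],[0,0,-3]]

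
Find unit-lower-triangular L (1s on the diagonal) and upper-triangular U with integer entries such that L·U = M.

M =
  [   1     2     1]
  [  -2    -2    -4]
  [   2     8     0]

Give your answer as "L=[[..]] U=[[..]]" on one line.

  R1 -= -2·R0 → [0,2,-2]
  R2 -= 2·R0 → [0,4,-2]
  R2 -= 2·R1 → [0,0,2]

L=[[1,0,0],[-2,1,0],[2,2,1]] U=[[1,2,1],[0,2,-2],[0,0,2]]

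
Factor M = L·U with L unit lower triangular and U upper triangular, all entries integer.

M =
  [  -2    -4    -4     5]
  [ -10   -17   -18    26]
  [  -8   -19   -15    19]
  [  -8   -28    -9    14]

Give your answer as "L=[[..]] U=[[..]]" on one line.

  row1 -= 5·row0 → [0,3,2,1]
  row2 -= 4·row0 → [0,-3,1,-1]
  row3 -= 4·row0 → [0,-12,7,-6]
  row2 -= -1·row1 → [0,0,3,0]
  row3 -= -4·row1 → [0,0,15,-2]
  row3 -= 5·row2 → [0,0,0,-2]

L=[[1,0,0,0],[5,1,0,0],[4,-1,1,0],[4,-4,5,1]] U=[[-2,-4,-4,5],[0,3,2,1],[0,0,3,0],[0,0,0,-2]]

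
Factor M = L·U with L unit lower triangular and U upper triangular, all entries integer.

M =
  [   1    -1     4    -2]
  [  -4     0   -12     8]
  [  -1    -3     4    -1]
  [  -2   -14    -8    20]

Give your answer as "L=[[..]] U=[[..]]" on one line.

L=[[1,0,0,0],[-4,1,0,0],[-1,1,1,0],[-2,4,-4,1]] U=[[1,-1,4,-2],[0,-4,4,0],[0,0,4,-3],[0,0,0,4]]

  row1 -= -4·row0 → [0,-4,4,0]
  row2 -= -1·row0 → [0,-4,8,-3]
  row3 -= -2·row0 → [0,-16,0,16]
  row2 -= 1·row1 → [0,0,4,-3]
  row3 -= 4·row1 → [0,0,-16,16]
  row3 -= -4·row2 → [0,0,0,4]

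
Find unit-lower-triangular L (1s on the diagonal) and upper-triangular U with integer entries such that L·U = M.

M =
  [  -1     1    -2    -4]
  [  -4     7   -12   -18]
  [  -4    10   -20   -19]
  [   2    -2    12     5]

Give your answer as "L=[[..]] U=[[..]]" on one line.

L=[[1,0,0,0],[4,1,0,0],[4,2,1,0],[-2,0,-2,1]] U=[[-1,1,-2,-4],[0,3,-4,-2],[0,0,-4,1],[0,0,0,-1]]

  R1 -= 4·R0 → [0,3,-4,-2]
  R2 -= 4·R0 → [0,6,-12,-3]
  R3 -= -2·R0 → [0,0,8,-3]
  R2 -= 2·R1 → [0,0,-4,1]
  R3 -= 0·R1 → [0,0,8,-3]
  R3 -= -2·R2 → [0,0,0,-1]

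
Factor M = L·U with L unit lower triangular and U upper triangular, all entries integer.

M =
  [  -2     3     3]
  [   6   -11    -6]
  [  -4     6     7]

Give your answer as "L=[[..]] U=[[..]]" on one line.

L=[[1,0,0],[-3,1,0],[2,0,1]] U=[[-2,3,3],[0,-2,3],[0,0,1]]

  r1 -= -3·r0 → [0,-2,3]
  r2 -= 2·r0 → [0,0,1]
  r2 -= 0·r1 → [0,0,1]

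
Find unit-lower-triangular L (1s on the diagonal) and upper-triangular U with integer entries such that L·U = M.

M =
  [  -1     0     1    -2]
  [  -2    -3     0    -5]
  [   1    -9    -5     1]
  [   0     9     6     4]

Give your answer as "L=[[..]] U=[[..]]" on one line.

L=[[1,0,0,0],[2,1,0,0],[-1,3,1,0],[0,-3,0,1]] U=[[-1,0,1,-2],[0,-3,-2,-1],[0,0,2,2],[0,0,0,1]]

  R1 -= 2·R0 → [0,-3,-2,-1]
  R2 -= -1·R0 → [0,-9,-4,-1]
  R3 -= 0·R0 → [0,9,6,4]
  R2 -= 3·R1 → [0,0,2,2]
  R3 -= -3·R1 → [0,0,0,1]
  R3 -= 0·R2 → [0,0,0,1]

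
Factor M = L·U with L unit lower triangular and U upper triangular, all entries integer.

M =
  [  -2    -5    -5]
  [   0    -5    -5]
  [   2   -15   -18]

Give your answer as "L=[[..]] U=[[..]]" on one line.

  R1 -= 0·R0 → [0,-5,-5]
  R2 -= -1·R0 → [0,-20,-23]
  R2 -= 4·R1 → [0,0,-3]

L=[[1,0,0],[0,1,0],[-1,4,1]] U=[[-2,-5,-5],[0,-5,-5],[0,0,-3]]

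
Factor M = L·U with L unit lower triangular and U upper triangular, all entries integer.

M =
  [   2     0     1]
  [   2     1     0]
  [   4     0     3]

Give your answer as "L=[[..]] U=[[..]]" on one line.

L=[[1,0,0],[1,1,0],[2,0,1]] U=[[2,0,1],[0,1,-1],[0,0,1]]

  R1 -= 1·R0 → [0,1,-1]
  R2 -= 2·R0 → [0,0,1]
  R2 -= 0·R1 → [0,0,1]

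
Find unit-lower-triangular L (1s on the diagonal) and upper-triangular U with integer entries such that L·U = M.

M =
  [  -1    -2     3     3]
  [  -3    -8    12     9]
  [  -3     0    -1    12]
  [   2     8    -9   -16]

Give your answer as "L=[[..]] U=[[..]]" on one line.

  row1 -= 3·row0 → [0,-2,3,0]
  row2 -= 3·row0 → [0,6,-10,3]
  row3 -= -2·row0 → [0,4,-3,-10]
  row2 -= -3·row1 → [0,0,-1,3]
  row3 -= -2·row1 → [0,0,3,-10]
  row3 -= -3·row2 → [0,0,0,-1]

L=[[1,0,0,0],[3,1,0,0],[3,-3,1,0],[-2,-2,-3,1]] U=[[-1,-2,3,3],[0,-2,3,0],[0,0,-1,3],[0,0,0,-1]]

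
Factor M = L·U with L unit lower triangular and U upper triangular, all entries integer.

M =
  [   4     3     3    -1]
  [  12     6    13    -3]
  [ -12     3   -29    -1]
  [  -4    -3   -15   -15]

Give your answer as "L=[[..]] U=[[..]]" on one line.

  r1 -= 3·r0 → [0,-3,4,0]
  r2 -= -3·r0 → [0,12,-20,-4]
  r3 -= -1·r0 → [0,0,-12,-16]
  r2 -= -4·r1 → [0,0,-4,-4]
  r3 -= 0·r1 → [0,0,-12,-16]
  r3 -= 3·r2 → [0,0,0,-4]

L=[[1,0,0,0],[3,1,0,0],[-3,-4,1,0],[-1,0,3,1]] U=[[4,3,3,-1],[0,-3,4,0],[0,0,-4,-4],[0,0,0,-4]]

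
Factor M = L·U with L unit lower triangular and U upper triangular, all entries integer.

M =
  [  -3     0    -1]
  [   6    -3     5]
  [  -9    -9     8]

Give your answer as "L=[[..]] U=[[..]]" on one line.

  r1 -= -2·r0 → [0,-3,3]
  r2 -= 3·r0 → [0,-9,11]
  r2 -= 3·r1 → [0,0,2]

L=[[1,0,0],[-2,1,0],[3,3,1]] U=[[-3,0,-1],[0,-3,3],[0,0,2]]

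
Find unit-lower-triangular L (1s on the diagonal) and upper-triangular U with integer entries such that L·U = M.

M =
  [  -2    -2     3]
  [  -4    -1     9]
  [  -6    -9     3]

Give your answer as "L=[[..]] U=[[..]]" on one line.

  r1 -= 2·r0 → [0,3,3]
  r2 -= 3·r0 → [0,-3,-6]
  r2 -= -1·r1 → [0,0,-3]

L=[[1,0,0],[2,1,0],[3,-1,1]] U=[[-2,-2,3],[0,3,3],[0,0,-3]]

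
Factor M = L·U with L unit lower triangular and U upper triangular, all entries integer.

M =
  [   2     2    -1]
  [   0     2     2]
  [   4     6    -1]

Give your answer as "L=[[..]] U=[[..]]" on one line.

L=[[1,0,0],[0,1,0],[2,1,1]] U=[[2,2,-1],[0,2,2],[0,0,-1]]

  R1 -= 0·R0 → [0,2,2]
  R2 -= 2·R0 → [0,2,1]
  R2 -= 1·R1 → [0,0,-1]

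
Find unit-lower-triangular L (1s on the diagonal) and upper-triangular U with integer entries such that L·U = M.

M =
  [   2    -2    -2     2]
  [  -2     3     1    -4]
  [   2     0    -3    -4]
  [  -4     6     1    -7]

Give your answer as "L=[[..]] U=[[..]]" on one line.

L=[[1,0,0,0],[-1,1,0,0],[1,2,1,0],[-2,2,-1,1]] U=[[2,-2,-2,2],[0,1,-1,-2],[0,0,1,-2],[0,0,0,-1]]

  row1 -= -1·row0 → [0,1,-1,-2]
  row2 -= 1·row0 → [0,2,-1,-6]
  row3 -= -2·row0 → [0,2,-3,-3]
  row2 -= 2·row1 → [0,0,1,-2]
  row3 -= 2·row1 → [0,0,-1,1]
  row3 -= -1·row2 → [0,0,0,-1]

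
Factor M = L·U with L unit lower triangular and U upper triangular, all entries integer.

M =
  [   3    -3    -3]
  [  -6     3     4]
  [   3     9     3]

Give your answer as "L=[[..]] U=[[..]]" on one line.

L=[[1,0,0],[-2,1,0],[1,-4,1]] U=[[3,-3,-3],[0,-3,-2],[0,0,-2]]

  R1 -= -2·R0 → [0,-3,-2]
  R2 -= 1·R0 → [0,12,6]
  R2 -= -4·R1 → [0,0,-2]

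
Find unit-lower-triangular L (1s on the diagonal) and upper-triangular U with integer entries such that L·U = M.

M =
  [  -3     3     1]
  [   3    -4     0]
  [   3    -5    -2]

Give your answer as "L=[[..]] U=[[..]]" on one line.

L=[[1,0,0],[-1,1,0],[-1,2,1]] U=[[-3,3,1],[0,-1,1],[0,0,-3]]

  r1 -= -1·r0 → [0,-1,1]
  r2 -= -1·r0 → [0,-2,-1]
  r2 -= 2·r1 → [0,0,-3]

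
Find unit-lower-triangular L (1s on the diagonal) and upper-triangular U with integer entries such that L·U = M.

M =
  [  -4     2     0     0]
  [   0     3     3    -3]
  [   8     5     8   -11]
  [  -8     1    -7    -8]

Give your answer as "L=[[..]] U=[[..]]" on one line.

L=[[1,0,0,0],[0,1,0,0],[-2,3,1,0],[2,-1,4,1]] U=[[-4,2,0,0],[0,3,3,-3],[0,0,-1,-2],[0,0,0,-3]]

  r1 -= 0·r0 → [0,3,3,-3]
  r2 -= -2·r0 → [0,9,8,-11]
  r3 -= 2·r0 → [0,-3,-7,-8]
  r2 -= 3·r1 → [0,0,-1,-2]
  r3 -= -1·r1 → [0,0,-4,-11]
  r3 -= 4·r2 → [0,0,0,-3]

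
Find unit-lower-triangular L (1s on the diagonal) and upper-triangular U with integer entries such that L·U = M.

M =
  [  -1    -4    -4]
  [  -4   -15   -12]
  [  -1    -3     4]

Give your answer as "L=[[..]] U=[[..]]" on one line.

L=[[1,0,0],[4,1,0],[1,1,1]] U=[[-1,-4,-4],[0,1,4],[0,0,4]]

  row1 -= 4·row0 → [0,1,4]
  row2 -= 1·row0 → [0,1,8]
  row2 -= 1·row1 → [0,0,4]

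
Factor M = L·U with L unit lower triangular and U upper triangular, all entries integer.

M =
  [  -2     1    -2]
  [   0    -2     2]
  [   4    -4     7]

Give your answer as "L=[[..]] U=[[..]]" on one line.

L=[[1,0,0],[0,1,0],[-2,1,1]] U=[[-2,1,-2],[0,-2,2],[0,0,1]]

  row1 -= 0·row0 → [0,-2,2]
  row2 -= -2·row0 → [0,-2,3]
  row2 -= 1·row1 → [0,0,1]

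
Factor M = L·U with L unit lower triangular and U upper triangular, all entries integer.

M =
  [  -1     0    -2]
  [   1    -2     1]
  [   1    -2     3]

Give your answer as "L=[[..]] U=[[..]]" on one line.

L=[[1,0,0],[-1,1,0],[-1,1,1]] U=[[-1,0,-2],[0,-2,-1],[0,0,2]]

  row1 -= -1·row0 → [0,-2,-1]
  row2 -= -1·row0 → [0,-2,1]
  row2 -= 1·row1 → [0,0,2]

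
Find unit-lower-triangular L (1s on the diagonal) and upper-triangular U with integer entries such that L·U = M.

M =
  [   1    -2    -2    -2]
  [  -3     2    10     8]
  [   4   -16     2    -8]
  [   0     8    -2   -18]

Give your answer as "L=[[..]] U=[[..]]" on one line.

L=[[1,0,0,0],[-3,1,0,0],[4,2,1,0],[0,-2,3,1]] U=[[1,-2,-2,-2],[0,-4,4,2],[0,0,2,-4],[0,0,0,-2]]

  R1 -= -3·R0 → [0,-4,4,2]
  R2 -= 4·R0 → [0,-8,10,0]
  R3 -= 0·R0 → [0,8,-2,-18]
  R2 -= 2·R1 → [0,0,2,-4]
  R3 -= -2·R1 → [0,0,6,-14]
  R3 -= 3·R2 → [0,0,0,-2]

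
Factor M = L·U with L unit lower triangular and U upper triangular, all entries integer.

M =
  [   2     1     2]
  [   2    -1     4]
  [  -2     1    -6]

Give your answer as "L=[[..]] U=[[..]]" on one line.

L=[[1,0,0],[1,1,0],[-1,-1,1]] U=[[2,1,2],[0,-2,2],[0,0,-2]]

  r1 -= 1·r0 → [0,-2,2]
  r2 -= -1·r0 → [0,2,-4]
  r2 -= -1·r1 → [0,0,-2]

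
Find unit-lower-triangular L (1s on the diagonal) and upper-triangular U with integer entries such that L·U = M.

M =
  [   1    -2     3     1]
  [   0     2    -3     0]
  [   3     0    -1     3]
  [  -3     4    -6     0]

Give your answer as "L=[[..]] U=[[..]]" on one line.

  row1 -= 0·row0 → [0,2,-3,0]
  row2 -= 3·row0 → [0,6,-10,0]
  row3 -= -3·row0 → [0,-2,3,3]
  row2 -= 3·row1 → [0,0,-1,0]
  row3 -= -1·row1 → [0,0,0,3]
  row3 -= 0·row2 → [0,0,0,3]

L=[[1,0,0,0],[0,1,0,0],[3,3,1,0],[-3,-1,0,1]] U=[[1,-2,3,1],[0,2,-3,0],[0,0,-1,0],[0,0,0,3]]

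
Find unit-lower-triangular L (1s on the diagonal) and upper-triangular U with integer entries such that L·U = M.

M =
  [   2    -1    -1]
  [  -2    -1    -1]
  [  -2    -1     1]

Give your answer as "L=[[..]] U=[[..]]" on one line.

L=[[1,0,0],[-1,1,0],[-1,1,1]] U=[[2,-1,-1],[0,-2,-2],[0,0,2]]

  r1 -= -1·r0 → [0,-2,-2]
  r2 -= -1·r0 → [0,-2,0]
  r2 -= 1·r1 → [0,0,2]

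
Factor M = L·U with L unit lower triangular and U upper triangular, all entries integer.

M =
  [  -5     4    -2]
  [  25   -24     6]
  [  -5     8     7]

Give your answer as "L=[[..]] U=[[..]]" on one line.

  R1 -= -5·R0 → [0,-4,-4]
  R2 -= 1·R0 → [0,4,9]
  R2 -= -1·R1 → [0,0,5]

L=[[1,0,0],[-5,1,0],[1,-1,1]] U=[[-5,4,-2],[0,-4,-4],[0,0,5]]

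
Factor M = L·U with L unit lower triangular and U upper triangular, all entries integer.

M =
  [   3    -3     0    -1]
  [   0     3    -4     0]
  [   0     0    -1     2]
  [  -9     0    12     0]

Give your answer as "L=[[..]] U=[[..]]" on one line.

L=[[1,0,0,0],[0,1,0,0],[0,0,1,0],[-3,-3,0,1]] U=[[3,-3,0,-1],[0,3,-4,0],[0,0,-1,2],[0,0,0,-3]]

  r1 -= 0·r0 → [0,3,-4,0]
  r2 -= 0·r0 → [0,0,-1,2]
  r3 -= -3·r0 → [0,-9,12,-3]
  r2 -= 0·r1 → [0,0,-1,2]
  r3 -= -3·r1 → [0,0,0,-3]
  r3 -= 0·r2 → [0,0,0,-3]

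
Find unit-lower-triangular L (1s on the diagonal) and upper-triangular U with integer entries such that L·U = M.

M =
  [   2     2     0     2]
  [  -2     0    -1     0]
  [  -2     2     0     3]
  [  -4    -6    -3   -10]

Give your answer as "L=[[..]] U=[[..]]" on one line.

  r1 -= -1·r0 → [0,2,-1,2]
  r2 -= -1·r0 → [0,4,0,5]
  r3 -= -2·r0 → [0,-2,-3,-6]
  r2 -= 2·r1 → [0,0,2,1]
  r3 -= -1·r1 → [0,0,-4,-4]
  r3 -= -2·r2 → [0,0,0,-2]

L=[[1,0,0,0],[-1,1,0,0],[-1,2,1,0],[-2,-1,-2,1]] U=[[2,2,0,2],[0,2,-1,2],[0,0,2,1],[0,0,0,-2]]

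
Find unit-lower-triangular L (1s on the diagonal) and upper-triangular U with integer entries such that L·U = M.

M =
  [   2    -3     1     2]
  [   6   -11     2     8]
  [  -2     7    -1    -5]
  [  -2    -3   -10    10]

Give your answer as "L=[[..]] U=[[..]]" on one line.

L=[[1,0,0,0],[3,1,0,0],[-1,-2,1,0],[-1,3,3,1]] U=[[2,-3,1,2],[0,-2,-1,2],[0,0,-2,1],[0,0,0,3]]

  row1 -= 3·row0 → [0,-2,-1,2]
  row2 -= -1·row0 → [0,4,0,-3]
  row3 -= -1·row0 → [0,-6,-9,12]
  row2 -= -2·row1 → [0,0,-2,1]
  row3 -= 3·row1 → [0,0,-6,6]
  row3 -= 3·row2 → [0,0,0,3]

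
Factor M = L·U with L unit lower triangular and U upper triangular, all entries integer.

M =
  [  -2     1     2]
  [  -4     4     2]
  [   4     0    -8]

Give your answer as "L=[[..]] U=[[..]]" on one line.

  row1 -= 2·row0 → [0,2,-2]
  row2 -= -2·row0 → [0,2,-4]
  row2 -= 1·row1 → [0,0,-2]

L=[[1,0,0],[2,1,0],[-2,1,1]] U=[[-2,1,2],[0,2,-2],[0,0,-2]]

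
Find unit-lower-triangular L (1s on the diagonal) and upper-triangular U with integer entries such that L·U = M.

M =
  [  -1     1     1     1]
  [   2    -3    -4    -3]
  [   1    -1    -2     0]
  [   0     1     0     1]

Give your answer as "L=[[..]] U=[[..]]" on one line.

  row1 -= -2·row0 → [0,-1,-2,-1]
  row2 -= -1·row0 → [0,0,-1,1]
  row3 -= 0·row0 → [0,1,0,1]
  row2 -= 0·row1 → [0,0,-1,1]
  row3 -= -1·row1 → [0,0,-2,0]
  row3 -= 2·row2 → [0,0,0,-2]

L=[[1,0,0,0],[-2,1,0,0],[-1,0,1,0],[0,-1,2,1]] U=[[-1,1,1,1],[0,-1,-2,-1],[0,0,-1,1],[0,0,0,-2]]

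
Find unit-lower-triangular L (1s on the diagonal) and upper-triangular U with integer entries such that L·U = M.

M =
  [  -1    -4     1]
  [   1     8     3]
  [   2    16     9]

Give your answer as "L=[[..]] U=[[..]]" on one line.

  R1 -= -1·R0 → [0,4,4]
  R2 -= -2·R0 → [0,8,11]
  R2 -= 2·R1 → [0,0,3]

L=[[1,0,0],[-1,1,0],[-2,2,1]] U=[[-1,-4,1],[0,4,4],[0,0,3]]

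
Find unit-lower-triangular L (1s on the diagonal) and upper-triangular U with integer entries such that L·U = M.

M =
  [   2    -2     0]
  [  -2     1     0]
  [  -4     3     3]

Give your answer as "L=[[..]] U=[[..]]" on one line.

L=[[1,0,0],[-1,1,0],[-2,1,1]] U=[[2,-2,0],[0,-1,0],[0,0,3]]

  R1 -= -1·R0 → [0,-1,0]
  R2 -= -2·R0 → [0,-1,3]
  R2 -= 1·R1 → [0,0,3]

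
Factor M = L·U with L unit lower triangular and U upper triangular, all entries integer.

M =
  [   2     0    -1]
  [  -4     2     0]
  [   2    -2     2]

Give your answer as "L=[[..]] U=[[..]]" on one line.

L=[[1,0,0],[-2,1,0],[1,-1,1]] U=[[2,0,-1],[0,2,-2],[0,0,1]]

  R1 -= -2·R0 → [0,2,-2]
  R2 -= 1·R0 → [0,-2,3]
  R2 -= -1·R1 → [0,0,1]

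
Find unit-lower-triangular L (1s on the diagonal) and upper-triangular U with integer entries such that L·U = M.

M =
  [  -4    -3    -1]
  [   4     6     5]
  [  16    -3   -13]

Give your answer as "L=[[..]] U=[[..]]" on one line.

  R1 -= -1·R0 → [0,3,4]
  R2 -= -4·R0 → [0,-15,-17]
  R2 -= -5·R1 → [0,0,3]

L=[[1,0,0],[-1,1,0],[-4,-5,1]] U=[[-4,-3,-1],[0,3,4],[0,0,3]]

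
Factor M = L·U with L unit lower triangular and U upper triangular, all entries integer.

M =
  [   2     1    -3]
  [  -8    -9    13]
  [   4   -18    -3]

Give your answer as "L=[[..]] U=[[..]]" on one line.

  r1 -= -4·r0 → [0,-5,1]
  r2 -= 2·r0 → [0,-20,3]
  r2 -= 4·r1 → [0,0,-1]

L=[[1,0,0],[-4,1,0],[2,4,1]] U=[[2,1,-3],[0,-5,1],[0,0,-1]]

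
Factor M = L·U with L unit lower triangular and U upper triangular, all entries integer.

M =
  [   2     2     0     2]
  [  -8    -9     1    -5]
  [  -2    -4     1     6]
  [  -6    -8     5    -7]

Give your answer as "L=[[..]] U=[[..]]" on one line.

  R1 -= -4·R0 → [0,-1,1,3]
  R2 -= -1·R0 → [0,-2,1,8]
  R3 -= -3·R0 → [0,-2,5,-1]
  R2 -= 2·R1 → [0,0,-1,2]
  R3 -= 2·R1 → [0,0,3,-7]
  R3 -= -3·R2 → [0,0,0,-1]

L=[[1,0,0,0],[-4,1,0,0],[-1,2,1,0],[-3,2,-3,1]] U=[[2,2,0,2],[0,-1,1,3],[0,0,-1,2],[0,0,0,-1]]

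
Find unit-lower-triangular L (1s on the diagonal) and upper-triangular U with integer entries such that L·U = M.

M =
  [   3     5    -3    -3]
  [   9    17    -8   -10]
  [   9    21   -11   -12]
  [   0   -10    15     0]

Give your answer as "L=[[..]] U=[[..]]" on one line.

L=[[1,0,0,0],[3,1,0,0],[3,3,1,0],[0,-5,-4,1]] U=[[3,5,-3,-3],[0,2,1,-1],[0,0,-5,0],[0,0,0,-5]]

  R1 -= 3·R0 → [0,2,1,-1]
  R2 -= 3·R0 → [0,6,-2,-3]
  R3 -= 0·R0 → [0,-10,15,0]
  R2 -= 3·R1 → [0,0,-5,0]
  R3 -= -5·R1 → [0,0,20,-5]
  R3 -= -4·R2 → [0,0,0,-5]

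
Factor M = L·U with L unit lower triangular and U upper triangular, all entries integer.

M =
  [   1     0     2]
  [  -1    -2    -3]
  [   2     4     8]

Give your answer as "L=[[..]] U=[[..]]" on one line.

L=[[1,0,0],[-1,1,0],[2,-2,1]] U=[[1,0,2],[0,-2,-1],[0,0,2]]

  r1 -= -1·r0 → [0,-2,-1]
  r2 -= 2·r0 → [0,4,4]
  r2 -= -2·r1 → [0,0,2]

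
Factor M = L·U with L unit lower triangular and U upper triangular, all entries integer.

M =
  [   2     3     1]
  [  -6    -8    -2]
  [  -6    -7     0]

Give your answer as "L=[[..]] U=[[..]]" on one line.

L=[[1,0,0],[-3,1,0],[-3,2,1]] U=[[2,3,1],[0,1,1],[0,0,1]]

  row1 -= -3·row0 → [0,1,1]
  row2 -= -3·row0 → [0,2,3]
  row2 -= 2·row1 → [0,0,1]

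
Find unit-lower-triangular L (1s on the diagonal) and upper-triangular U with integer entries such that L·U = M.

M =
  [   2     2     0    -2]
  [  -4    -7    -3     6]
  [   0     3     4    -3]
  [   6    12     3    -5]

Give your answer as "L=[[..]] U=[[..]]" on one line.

  R1 -= -2·R0 → [0,-3,-3,2]
  R2 -= 0·R0 → [0,3,4,-3]
  R3 -= 3·R0 → [0,6,3,1]
  R2 -= -1·R1 → [0,0,1,-1]
  R3 -= -2·R1 → [0,0,-3,5]
  R3 -= -3·R2 → [0,0,0,2]

L=[[1,0,0,0],[-2,1,0,0],[0,-1,1,0],[3,-2,-3,1]] U=[[2,2,0,-2],[0,-3,-3,2],[0,0,1,-1],[0,0,0,2]]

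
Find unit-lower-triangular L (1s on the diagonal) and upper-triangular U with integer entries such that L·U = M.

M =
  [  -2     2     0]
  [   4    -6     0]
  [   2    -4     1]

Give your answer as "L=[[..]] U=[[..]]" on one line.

  r1 -= -2·r0 → [0,-2,0]
  r2 -= -1·r0 → [0,-2,1]
  r2 -= 1·r1 → [0,0,1]

L=[[1,0,0],[-2,1,0],[-1,1,1]] U=[[-2,2,0],[0,-2,0],[0,0,1]]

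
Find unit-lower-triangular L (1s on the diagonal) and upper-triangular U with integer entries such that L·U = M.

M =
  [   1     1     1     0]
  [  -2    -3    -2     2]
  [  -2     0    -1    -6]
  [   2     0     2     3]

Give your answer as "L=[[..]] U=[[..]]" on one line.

  row1 -= -2·row0 → [0,-1,0,2]
  row2 -= -2·row0 → [0,2,1,-6]
  row3 -= 2·row0 → [0,-2,0,3]
  row2 -= -2·row1 → [0,0,1,-2]
  row3 -= 2·row1 → [0,0,0,-1]
  row3 -= 0·row2 → [0,0,0,-1]

L=[[1,0,0,0],[-2,1,0,0],[-2,-2,1,0],[2,2,0,1]] U=[[1,1,1,0],[0,-1,0,2],[0,0,1,-2],[0,0,0,-1]]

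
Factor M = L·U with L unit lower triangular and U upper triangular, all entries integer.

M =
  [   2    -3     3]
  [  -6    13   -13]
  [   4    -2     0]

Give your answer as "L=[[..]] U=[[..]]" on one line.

  row1 -= -3·row0 → [0,4,-4]
  row2 -= 2·row0 → [0,4,-6]
  row2 -= 1·row1 → [0,0,-2]

L=[[1,0,0],[-3,1,0],[2,1,1]] U=[[2,-3,3],[0,4,-4],[0,0,-2]]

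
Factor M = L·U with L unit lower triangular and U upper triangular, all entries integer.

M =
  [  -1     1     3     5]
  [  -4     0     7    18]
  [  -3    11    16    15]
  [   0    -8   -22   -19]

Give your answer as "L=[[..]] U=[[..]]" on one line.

L=[[1,0,0,0],[4,1,0,0],[3,-2,1,0],[0,2,4,1]] U=[[-1,1,3,5],[0,-4,-5,-2],[0,0,-3,-4],[0,0,0,1]]

  R1 -= 4·R0 → [0,-4,-5,-2]
  R2 -= 3·R0 → [0,8,7,0]
  R3 -= 0·R0 → [0,-8,-22,-19]
  R2 -= -2·R1 → [0,0,-3,-4]
  R3 -= 2·R1 → [0,0,-12,-15]
  R3 -= 4·R2 → [0,0,0,1]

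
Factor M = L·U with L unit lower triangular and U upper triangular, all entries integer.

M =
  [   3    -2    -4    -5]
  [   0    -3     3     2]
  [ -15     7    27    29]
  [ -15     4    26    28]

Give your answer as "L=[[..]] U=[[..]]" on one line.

L=[[1,0,0,0],[0,1,0,0],[-5,1,1,0],[-5,2,0,1]] U=[[3,-2,-4,-5],[0,-3,3,2],[0,0,4,2],[0,0,0,-1]]

  row1 -= 0·row0 → [0,-3,3,2]
  row2 -= -5·row0 → [0,-3,7,4]
  row3 -= -5·row0 → [0,-6,6,3]
  row2 -= 1·row1 → [0,0,4,2]
  row3 -= 2·row1 → [0,0,0,-1]
  row3 -= 0·row2 → [0,0,0,-1]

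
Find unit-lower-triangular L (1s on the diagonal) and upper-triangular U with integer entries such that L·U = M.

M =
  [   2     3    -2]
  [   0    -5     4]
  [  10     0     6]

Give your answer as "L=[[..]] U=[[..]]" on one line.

  row1 -= 0·row0 → [0,-5,4]
  row2 -= 5·row0 → [0,-15,16]
  row2 -= 3·row1 → [0,0,4]

L=[[1,0,0],[0,1,0],[5,3,1]] U=[[2,3,-2],[0,-5,4],[0,0,4]]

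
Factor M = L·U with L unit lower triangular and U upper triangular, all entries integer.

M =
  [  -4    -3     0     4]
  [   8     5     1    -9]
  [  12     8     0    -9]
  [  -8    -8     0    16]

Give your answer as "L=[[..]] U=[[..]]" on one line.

L=[[1,0,0,0],[-2,1,0,0],[-3,1,1,0],[2,2,2,1]] U=[[-4,-3,0,4],[0,-1,1,-1],[0,0,-1,4],[0,0,0,2]]

  R1 -= -2·R0 → [0,-1,1,-1]
  R2 -= -3·R0 → [0,-1,0,3]
  R3 -= 2·R0 → [0,-2,0,8]
  R2 -= 1·R1 → [0,0,-1,4]
  R3 -= 2·R1 → [0,0,-2,10]
  R3 -= 2·R2 → [0,0,0,2]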